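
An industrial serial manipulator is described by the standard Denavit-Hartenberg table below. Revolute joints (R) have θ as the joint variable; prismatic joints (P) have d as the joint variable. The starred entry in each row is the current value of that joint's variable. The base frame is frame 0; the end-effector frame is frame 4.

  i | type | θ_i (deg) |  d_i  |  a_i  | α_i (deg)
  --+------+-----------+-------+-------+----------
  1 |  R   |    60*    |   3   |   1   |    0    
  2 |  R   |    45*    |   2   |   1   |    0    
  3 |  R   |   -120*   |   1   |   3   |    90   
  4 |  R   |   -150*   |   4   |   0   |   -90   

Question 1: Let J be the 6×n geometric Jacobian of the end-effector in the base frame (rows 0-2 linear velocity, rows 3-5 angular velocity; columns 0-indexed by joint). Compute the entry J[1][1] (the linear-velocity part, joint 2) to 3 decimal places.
1.604

axis z_1 = (0.0000,0.0000,1.0000); lever o_n−o_1 = (1.6037,-3.6742,3.0000)
cross product → J_v[:, 1] = (3.6742,1.6037,-0.0000)
J_ω[:, 1] = z_1
entry J[1][1] = 1.6037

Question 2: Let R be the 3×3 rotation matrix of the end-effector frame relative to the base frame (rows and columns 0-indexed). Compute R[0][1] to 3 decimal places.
0.259

End-effector y-axis (col 1 of R) = (0.2588,0.9659,-0.0000)
R[0][1] = 0.2588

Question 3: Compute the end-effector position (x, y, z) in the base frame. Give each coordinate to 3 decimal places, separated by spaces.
after link 1: o_1 = (0.5000, 0.8660, 3.0000)
after link 2: o_2 = (0.2412, 1.8320, 5.0000)
after link 3: o_3 = (3.1390, 1.0555, 6.0000)
after link 4: o_4 = (2.1037, -2.8082, 6.0000)

2.104 -2.808 6.000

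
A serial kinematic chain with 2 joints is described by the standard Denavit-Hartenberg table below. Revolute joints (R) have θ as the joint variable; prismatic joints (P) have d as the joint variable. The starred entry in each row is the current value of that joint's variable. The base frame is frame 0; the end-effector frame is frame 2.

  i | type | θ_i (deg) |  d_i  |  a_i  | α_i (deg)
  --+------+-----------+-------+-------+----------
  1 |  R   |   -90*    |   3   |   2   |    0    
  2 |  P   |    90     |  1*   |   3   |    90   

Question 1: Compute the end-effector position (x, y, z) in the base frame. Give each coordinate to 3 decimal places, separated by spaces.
3.000 -2.000 4.000

after link 1: o_1 = (0.0000, -2.0000, 3.0000)
after link 2: o_2 = (3.0000, -2.0000, 4.0000)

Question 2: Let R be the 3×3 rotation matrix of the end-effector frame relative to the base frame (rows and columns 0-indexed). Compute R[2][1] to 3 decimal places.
End-effector y-axis (col 1 of R) = (0.0000,0.0000,1.0000)
R[2][1] = 1.0000

1.000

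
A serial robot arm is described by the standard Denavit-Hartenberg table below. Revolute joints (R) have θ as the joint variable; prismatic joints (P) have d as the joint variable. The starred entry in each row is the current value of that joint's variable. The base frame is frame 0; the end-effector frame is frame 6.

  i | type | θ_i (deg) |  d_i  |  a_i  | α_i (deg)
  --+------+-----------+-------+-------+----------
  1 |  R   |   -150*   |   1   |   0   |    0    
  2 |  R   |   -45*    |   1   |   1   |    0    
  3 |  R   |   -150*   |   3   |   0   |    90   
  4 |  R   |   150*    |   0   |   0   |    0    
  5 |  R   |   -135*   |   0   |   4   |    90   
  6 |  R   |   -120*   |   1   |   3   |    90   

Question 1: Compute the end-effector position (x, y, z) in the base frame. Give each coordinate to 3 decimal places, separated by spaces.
0.944 3.460 4.681

after link 1: o_1 = (0.0000, 0.0000, 1.0000)
after link 2: o_2 = (-0.9659, 0.2588, 2.0000)
after link 3: o_3 = (-0.9659, 0.2588, 5.0000)
after link 4: o_4 = (-0.9659, 0.2588, 5.0000)
after link 5: o_5 = (2.7661, 1.2588, 6.0353)
after link 6: o_6 = (0.9442, 3.4604, 4.6811)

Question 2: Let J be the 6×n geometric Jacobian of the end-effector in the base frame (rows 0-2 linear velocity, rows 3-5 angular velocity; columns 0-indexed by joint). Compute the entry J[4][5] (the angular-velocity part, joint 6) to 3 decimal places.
axis z_5 = (0.2500,0.0670,-0.9659); lever o_n−o_5 = (-1.8220,2.2015,-1.3542)
cross product → J_v[:, 5] = (2.0358,2.0984,0.6724)
J_ω[:, 5] = z_5
entry J[4][5] = 0.0670

0.067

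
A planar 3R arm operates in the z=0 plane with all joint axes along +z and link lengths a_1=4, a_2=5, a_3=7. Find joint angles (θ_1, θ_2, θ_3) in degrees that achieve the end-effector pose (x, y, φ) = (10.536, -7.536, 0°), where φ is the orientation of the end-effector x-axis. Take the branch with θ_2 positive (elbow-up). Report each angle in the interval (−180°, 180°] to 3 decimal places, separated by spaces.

-89.987 44.979 45.008

wrist centre = target − a_3·(cos φ, sin φ) = (3.5360, -7.5360)
cos θ_2 = (69.2946−4²−5²)/(2·4·5) = 0.7074; θ_2 = 44.9791° (elbow-up)
β = atan2(-7.5360,3.5360) = -64.8634°; ψ = atan2(3.5342,7.5368) = 25.1233°
θ_1 = β − ψ = -89.9866°
θ_3 = φ − θ_1 − θ_2 = 45.0076° (wrapped to (-180°,180°])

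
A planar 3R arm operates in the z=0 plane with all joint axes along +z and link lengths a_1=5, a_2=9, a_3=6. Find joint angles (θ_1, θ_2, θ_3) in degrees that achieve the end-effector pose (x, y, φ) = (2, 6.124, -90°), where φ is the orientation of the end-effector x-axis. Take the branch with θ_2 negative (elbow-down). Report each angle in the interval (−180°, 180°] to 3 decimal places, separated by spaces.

wrist centre = target − a_3·(cos φ, sin φ) = (2.0000, 12.1240)
cos θ_2 = (150.9914−5²−9²)/(2·5·9) = 0.4999; θ_2 = -60.0063° (elbow-down)
β = atan2(12.1240,2.0000) = 80.6327°; ψ = atan2(-7.7947,9.4991) = -39.3713°
θ_1 = β − ψ = 120.0041°
θ_3 = φ − θ_1 − θ_2 = -149.9977° (wrapped to (-180°,180°])

120.004 -60.006 -149.998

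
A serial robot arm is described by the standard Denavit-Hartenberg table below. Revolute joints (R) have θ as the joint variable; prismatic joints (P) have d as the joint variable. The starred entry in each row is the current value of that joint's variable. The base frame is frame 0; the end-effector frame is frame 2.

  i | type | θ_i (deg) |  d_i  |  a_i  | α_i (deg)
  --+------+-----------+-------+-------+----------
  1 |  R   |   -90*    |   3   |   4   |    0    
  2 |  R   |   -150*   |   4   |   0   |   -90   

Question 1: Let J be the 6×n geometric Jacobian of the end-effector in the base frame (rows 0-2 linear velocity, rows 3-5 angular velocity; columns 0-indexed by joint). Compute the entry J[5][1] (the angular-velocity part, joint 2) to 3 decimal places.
axis z_1 = (0.0000,0.0000,1.0000); lever o_n−o_1 = (0.0000,0.0000,4.0000)
cross product → J_v[:, 1] = (0.0000,0.0000,0.0000)
J_ω[:, 1] = z_1
entry J[5][1] = 1.0000

1.000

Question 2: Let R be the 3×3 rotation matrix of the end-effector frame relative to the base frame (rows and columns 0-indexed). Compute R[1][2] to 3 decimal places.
-0.500

End-effector z-axis (col 2 of R) = (-0.8660,-0.5000,0.0000)
R[1][2] = -0.5000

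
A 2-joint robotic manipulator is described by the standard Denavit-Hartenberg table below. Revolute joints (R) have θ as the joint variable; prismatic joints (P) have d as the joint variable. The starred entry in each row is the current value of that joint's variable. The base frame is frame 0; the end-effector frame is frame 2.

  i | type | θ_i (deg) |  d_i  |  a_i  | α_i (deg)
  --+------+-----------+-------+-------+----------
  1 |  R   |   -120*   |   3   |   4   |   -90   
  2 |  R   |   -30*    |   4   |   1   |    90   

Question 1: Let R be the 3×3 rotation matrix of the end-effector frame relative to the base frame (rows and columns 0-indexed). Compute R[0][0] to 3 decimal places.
-0.433

End-effector x-axis (col 0 of R) = (-0.4330,-0.7500,0.5000)
R[0][0] = -0.4330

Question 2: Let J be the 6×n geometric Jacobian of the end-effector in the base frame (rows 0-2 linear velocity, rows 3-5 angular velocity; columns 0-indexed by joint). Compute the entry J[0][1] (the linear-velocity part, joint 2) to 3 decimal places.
axis z_1 = (0.8660,-0.5000,0.0000); lever o_n−o_1 = (3.0311,-2.7500,0.5000)
cross product → J_v[:, 1] = (-0.2500,-0.4330,-0.8660)
J_ω[:, 1] = z_1
entry J[0][1] = -0.2500

-0.250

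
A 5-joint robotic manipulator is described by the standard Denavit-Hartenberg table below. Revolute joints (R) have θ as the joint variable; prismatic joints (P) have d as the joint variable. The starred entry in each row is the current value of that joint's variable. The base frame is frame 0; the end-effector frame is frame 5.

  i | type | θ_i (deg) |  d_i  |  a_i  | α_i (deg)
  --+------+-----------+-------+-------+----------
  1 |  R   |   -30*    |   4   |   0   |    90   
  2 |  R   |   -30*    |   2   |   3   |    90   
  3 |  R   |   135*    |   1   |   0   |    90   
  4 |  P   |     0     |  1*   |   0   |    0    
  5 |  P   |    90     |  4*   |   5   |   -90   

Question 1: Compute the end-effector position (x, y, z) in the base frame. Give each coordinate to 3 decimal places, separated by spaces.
after link 1: o_1 = (0.0000, 0.0000, 4.0000)
after link 2: o_2 = (1.2500, -3.0311, 2.5000)
after link 3: o_3 = (0.8170, -2.7811, 1.6340)
after link 4: o_4 = (0.9938, -3.6996, 1.2804)
after link 5: o_5 = (-0.4642, -6.1239, -4.4639)

-0.464 -6.124 -4.464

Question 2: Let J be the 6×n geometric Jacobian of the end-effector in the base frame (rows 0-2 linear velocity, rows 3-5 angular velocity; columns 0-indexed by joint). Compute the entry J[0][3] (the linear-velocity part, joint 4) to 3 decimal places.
0.177

prismatic axis z_3 = (0.1768,-0.9186,-0.3536)
J_v[:, 3] = z_3; J_ω[:, 3] = (0,0,0)
entry J[0][3] = 0.1768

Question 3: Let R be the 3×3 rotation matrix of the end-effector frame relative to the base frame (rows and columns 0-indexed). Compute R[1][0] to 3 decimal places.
End-effector x-axis (col 0 of R) = (-0.4330,0.2500,-0.8660)
R[1][0] = 0.2500

0.250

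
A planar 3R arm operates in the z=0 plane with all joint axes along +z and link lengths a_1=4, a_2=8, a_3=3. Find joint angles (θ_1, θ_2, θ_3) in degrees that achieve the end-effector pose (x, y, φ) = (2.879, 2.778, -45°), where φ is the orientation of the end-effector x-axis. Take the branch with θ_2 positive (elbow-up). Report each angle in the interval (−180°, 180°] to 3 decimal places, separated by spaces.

-44.989 149.995 -150.005

wrist centre = target − a_3·(cos φ, sin φ) = (0.7577, 4.8993)
cos θ_2 = (24.5774−4²−8²)/(2·4·8) = -0.8660; θ_2 = 149.9945° (elbow-up)
β = atan2(4.8993,0.7577) = 81.2089°; ψ = atan2(4.0007,-2.9278) = 126.1980°
θ_1 = β − ψ = -44.9891°
θ_3 = φ − θ_1 − θ_2 = -150.0054° (wrapped to (-180°,180°])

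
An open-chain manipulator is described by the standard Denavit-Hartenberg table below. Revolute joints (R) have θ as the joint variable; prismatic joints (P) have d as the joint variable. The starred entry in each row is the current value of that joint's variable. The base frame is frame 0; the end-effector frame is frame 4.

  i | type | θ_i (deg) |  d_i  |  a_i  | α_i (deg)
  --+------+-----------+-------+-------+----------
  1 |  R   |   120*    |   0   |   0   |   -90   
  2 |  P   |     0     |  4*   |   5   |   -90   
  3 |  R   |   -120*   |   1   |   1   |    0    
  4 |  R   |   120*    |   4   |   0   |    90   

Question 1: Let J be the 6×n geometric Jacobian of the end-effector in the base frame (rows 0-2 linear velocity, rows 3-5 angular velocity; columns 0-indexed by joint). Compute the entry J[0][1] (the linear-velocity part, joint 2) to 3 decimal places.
prismatic axis z_1 = (-0.8660,-0.5000,0.0000)
J_v[:, 1] = z_1; J_ω[:, 1] = (0,0,0)
entry J[0][1] = -0.8660

-0.866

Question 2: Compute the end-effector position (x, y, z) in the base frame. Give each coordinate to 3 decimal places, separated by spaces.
-6.464 1.464 -5.000

after link 1: o_1 = (0.0000, 0.0000, 0.0000)
after link 2: o_2 = (-5.9641, 2.3301, 0.0000)
after link 3: o_3 = (-6.4641, 1.4641, -1.0000)
after link 4: o_4 = (-6.4641, 1.4641, -5.0000)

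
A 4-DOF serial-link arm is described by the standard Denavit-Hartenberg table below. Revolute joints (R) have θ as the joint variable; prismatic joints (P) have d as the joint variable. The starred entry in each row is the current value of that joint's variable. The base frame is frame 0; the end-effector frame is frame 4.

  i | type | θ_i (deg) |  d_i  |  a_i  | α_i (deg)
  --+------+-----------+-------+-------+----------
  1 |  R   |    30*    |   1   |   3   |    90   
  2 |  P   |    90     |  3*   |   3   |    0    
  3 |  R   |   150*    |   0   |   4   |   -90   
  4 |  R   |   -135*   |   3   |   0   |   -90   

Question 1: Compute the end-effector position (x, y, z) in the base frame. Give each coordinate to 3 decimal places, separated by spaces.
4.616 -0.799 -0.964

after link 1: o_1 = (2.5981, 1.5000, 1.0000)
after link 2: o_2 = (4.0981, -1.0981, 4.0000)
after link 3: o_3 = (2.3660, -2.0981, 0.5359)
after link 4: o_4 = (4.6160, -0.7990, -0.9641)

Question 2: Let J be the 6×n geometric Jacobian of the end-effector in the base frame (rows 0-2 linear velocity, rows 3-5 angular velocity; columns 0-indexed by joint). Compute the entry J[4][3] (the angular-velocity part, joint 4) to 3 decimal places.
0.433

axis z_3 = (0.7500,0.4330,-0.5000); lever o_n−o_3 = (2.2500,1.2990,-1.5000)
cross product → J_v[:, 3] = (0.0000,0.0000,-0.0000)
J_ω[:, 3] = z_3
entry J[4][3] = 0.4330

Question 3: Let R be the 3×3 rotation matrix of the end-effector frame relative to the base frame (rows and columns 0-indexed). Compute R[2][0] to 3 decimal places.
0.612

End-effector x-axis (col 0 of R) = (0.6597,-0.4356,0.6124)
R[2][0] = 0.6124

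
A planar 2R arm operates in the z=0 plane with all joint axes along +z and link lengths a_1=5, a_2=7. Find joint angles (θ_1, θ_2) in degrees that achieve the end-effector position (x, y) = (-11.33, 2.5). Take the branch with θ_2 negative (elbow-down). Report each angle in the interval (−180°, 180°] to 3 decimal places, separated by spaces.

-174.883 -30.005

cos θ_2 = (134.6189−5²−7²)/(2·5·7) = 0.8660; θ_2 = -30.0047° (elbow-down)
β = atan2(2.5000,-11.3300) = 167.5569°; ψ = atan2(-3.5005,11.0619) = -17.5598°
θ_1 = β − ψ = 185.1167°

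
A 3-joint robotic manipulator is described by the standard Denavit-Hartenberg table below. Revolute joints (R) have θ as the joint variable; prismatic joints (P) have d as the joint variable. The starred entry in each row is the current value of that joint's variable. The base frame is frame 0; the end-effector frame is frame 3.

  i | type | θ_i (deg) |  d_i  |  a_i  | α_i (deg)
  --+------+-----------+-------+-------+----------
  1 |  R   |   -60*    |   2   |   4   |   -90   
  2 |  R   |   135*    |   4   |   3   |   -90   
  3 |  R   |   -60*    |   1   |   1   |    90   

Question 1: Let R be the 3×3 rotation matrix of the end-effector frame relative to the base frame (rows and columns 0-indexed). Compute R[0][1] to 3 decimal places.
End-effector y-axis (col 1 of R) = (-0.3536,0.6124,0.7071)
R[0][1] = -0.3536

-0.354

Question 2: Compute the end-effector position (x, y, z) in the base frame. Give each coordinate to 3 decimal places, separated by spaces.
4.623 1.725 0.232

after link 1: o_1 = (2.0000, -3.4641, 2.0000)
after link 2: o_2 = (4.4034, 0.3730, -0.1213)
after link 3: o_3 = (4.6231, 1.7246, 0.2322)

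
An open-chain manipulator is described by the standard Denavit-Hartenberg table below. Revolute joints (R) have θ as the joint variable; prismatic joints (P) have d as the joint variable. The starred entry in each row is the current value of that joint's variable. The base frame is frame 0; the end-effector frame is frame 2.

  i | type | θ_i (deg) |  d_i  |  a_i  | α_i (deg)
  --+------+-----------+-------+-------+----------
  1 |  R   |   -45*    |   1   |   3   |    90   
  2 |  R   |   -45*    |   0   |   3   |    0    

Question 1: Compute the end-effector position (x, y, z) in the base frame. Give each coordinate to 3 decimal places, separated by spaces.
3.621 -3.621 -1.121

after link 1: o_1 = (2.1213, -2.1213, 1.0000)
after link 2: o_2 = (3.6213, -3.6213, -1.1213)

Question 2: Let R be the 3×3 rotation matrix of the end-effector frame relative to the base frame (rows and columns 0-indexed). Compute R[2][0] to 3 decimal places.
End-effector x-axis (col 0 of R) = (0.5000,-0.5000,-0.7071)
R[2][0] = -0.7071

-0.707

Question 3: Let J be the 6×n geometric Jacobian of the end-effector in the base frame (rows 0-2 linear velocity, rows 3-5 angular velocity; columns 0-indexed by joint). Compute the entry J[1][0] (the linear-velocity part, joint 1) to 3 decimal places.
axis z_0 = ẑ; lever o_n−o_0 = (3.6213,-3.6213,-1.1213)
cross product → J_v[:, 0] = (3.6213,3.6213,-0.0000)
J_ω[:, 0] = z_0
entry J[1][0] = 3.6213

3.621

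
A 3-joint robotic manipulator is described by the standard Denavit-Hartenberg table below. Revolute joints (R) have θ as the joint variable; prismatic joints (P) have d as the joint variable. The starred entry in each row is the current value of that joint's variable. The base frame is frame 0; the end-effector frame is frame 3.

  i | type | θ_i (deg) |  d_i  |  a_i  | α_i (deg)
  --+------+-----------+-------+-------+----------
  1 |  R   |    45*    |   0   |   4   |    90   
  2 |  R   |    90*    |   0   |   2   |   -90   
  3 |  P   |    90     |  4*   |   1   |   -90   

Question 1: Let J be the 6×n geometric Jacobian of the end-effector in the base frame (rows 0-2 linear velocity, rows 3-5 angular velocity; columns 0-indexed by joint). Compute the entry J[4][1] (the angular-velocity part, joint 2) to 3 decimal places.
-0.707

axis z_1 = (0.7071,-0.7071,0.0000); lever o_n−o_1 = (-3.5355,-2.1213,2.0000)
cross product → J_v[:, 1] = (-1.4142,-1.4142,-4.0000)
J_ω[:, 1] = z_1
entry J[4][1] = -0.7071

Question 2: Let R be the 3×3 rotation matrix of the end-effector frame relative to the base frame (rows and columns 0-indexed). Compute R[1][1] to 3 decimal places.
0.707

End-effector y-axis (col 1 of R) = (0.7071,0.7071,-0.0000)
R[1][1] = 0.7071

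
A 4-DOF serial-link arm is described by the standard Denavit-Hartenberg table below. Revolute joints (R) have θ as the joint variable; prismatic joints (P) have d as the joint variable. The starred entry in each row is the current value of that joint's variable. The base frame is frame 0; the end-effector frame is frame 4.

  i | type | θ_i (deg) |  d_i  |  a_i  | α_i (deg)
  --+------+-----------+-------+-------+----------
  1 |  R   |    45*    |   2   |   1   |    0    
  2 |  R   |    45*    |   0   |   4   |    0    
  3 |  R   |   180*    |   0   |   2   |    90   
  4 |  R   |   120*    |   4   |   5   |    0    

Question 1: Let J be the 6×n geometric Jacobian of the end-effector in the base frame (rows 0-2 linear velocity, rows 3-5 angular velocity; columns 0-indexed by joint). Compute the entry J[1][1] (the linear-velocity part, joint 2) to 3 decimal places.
axis z_1 = (0.0000,0.0000,1.0000); lever o_n−o_1 = (-4.0000,4.5000,4.3301)
cross product → J_v[:, 1] = (-4.5000,-4.0000,0.0000)
J_ω[:, 1] = z_1
entry J[1][1] = -4.0000

-4.000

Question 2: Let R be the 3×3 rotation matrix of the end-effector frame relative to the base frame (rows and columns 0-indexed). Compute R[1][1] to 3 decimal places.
0.866

End-effector y-axis (col 1 of R) = (0.0000,0.8660,-0.5000)
R[1][1] = 0.8660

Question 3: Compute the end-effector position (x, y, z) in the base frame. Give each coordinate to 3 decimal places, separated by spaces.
-3.293 5.207 6.330

after link 1: o_1 = (0.7071, 0.7071, 2.0000)
after link 2: o_2 = (0.7071, 4.7071, 2.0000)
after link 3: o_3 = (0.7071, 2.7071, 2.0000)
after link 4: o_4 = (-3.2929, 5.2071, 6.3301)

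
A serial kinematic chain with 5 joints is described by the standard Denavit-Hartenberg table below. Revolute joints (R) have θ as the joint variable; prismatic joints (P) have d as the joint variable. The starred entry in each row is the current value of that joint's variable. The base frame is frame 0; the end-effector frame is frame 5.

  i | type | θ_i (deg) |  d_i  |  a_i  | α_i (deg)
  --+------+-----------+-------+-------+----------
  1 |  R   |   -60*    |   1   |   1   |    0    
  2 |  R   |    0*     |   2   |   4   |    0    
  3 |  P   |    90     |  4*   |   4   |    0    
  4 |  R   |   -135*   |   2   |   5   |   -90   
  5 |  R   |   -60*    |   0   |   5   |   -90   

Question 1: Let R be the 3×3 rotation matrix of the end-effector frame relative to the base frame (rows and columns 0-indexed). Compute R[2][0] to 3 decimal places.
End-effector x-axis (col 0 of R) = (-0.1294,-0.4830,0.8660)
R[2][0] = 0.8660

0.866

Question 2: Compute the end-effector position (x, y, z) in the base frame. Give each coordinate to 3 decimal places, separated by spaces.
4.023 -9.575 13.330

after link 1: o_1 = (0.5000, -0.8660, 1.0000)
after link 2: o_2 = (2.5000, -4.3301, 3.0000)
after link 3: o_3 = (5.9641, -2.3301, 7.0000)
after link 4: o_4 = (4.6700, -7.1598, 9.0000)
after link 5: o_5 = (4.0230, -9.5746, 13.3301)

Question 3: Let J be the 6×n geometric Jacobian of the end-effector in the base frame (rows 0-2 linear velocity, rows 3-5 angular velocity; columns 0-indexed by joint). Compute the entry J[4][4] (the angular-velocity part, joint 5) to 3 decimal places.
axis z_4 = (0.9659,-0.2588,0.0000); lever o_n−o_4 = (-0.6470,-2.4148,4.3301)
cross product → J_v[:, 4] = (-1.1207,-4.1826,-2.5000)
J_ω[:, 4] = z_4
entry J[4][4] = -0.2588

-0.259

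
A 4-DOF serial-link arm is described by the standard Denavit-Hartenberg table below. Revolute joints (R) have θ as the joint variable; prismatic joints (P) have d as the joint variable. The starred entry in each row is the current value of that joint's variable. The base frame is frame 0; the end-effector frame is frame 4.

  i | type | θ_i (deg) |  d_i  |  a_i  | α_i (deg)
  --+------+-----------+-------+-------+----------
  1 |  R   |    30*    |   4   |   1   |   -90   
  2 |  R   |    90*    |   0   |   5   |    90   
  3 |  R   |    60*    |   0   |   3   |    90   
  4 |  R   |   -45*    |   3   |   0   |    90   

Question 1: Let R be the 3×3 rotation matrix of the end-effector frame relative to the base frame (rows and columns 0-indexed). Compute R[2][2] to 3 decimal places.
End-effector z-axis (col 2 of R) = (-0.3062,-0.8839,0.3536)
R[2][2] = 0.3536

0.354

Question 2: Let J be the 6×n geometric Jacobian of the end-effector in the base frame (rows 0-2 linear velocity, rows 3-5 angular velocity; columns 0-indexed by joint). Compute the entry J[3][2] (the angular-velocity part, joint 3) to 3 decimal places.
0.866

axis z_2 = (0.8660,0.5000,0.0000); lever o_n−o_2 = (-0.5490,0.9510,-4.0981)
cross product → J_v[:, 2] = (-2.0490,3.5490,1.0981)
J_ω[:, 2] = z_2
entry J[3][2] = 0.8660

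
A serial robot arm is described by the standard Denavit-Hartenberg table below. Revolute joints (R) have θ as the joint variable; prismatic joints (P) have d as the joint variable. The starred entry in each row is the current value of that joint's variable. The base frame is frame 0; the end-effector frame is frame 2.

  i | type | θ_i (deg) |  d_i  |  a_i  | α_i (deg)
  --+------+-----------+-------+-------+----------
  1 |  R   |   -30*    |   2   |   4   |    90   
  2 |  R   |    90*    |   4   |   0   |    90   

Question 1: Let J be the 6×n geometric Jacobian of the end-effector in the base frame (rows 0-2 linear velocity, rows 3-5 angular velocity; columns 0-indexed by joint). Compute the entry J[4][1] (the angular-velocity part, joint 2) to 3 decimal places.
axis z_1 = (-0.5000,-0.8660,0.0000); lever o_n−o_1 = (-2.0000,-3.4641,0.0000)
cross product → J_v[:, 1] = (-0.0000,0.0000,-0.0000)
J_ω[:, 1] = z_1
entry J[4][1] = -0.8660

-0.866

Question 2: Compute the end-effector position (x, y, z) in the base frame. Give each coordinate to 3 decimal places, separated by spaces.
after link 1: o_1 = (3.4641, -2.0000, 2.0000)
after link 2: o_2 = (1.4641, -5.4641, 2.0000)

1.464 -5.464 2.000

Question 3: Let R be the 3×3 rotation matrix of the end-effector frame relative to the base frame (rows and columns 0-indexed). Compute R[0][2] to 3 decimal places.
0.866

End-effector z-axis (col 2 of R) = (0.8660,-0.5000,-0.0000)
R[0][2] = 0.8660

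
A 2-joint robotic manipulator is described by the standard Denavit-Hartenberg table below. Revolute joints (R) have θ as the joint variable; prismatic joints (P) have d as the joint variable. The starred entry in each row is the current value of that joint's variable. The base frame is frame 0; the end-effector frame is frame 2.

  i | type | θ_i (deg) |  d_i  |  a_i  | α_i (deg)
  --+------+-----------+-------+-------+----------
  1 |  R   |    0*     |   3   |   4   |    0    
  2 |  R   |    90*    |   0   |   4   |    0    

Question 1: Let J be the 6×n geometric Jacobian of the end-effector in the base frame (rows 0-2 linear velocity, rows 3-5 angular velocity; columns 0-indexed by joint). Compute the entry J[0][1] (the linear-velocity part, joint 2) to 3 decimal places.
-4.000

axis z_1 = (0.0000,0.0000,1.0000); lever o_n−o_1 = (0.0000,4.0000,0.0000)
cross product → J_v[:, 1] = (-4.0000,0.0000,0.0000)
J_ω[:, 1] = z_1
entry J[0][1] = -4.0000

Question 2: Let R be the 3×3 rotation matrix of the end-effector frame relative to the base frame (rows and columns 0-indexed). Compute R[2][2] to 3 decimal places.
End-effector z-axis (col 2 of R) = (0.0000,0.0000,1.0000)
R[2][2] = 1.0000

1.000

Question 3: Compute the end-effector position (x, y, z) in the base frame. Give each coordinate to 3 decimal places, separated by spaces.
after link 1: o_1 = (4.0000, 0.0000, 3.0000)
after link 2: o_2 = (4.0000, 4.0000, 3.0000)

4.000 4.000 3.000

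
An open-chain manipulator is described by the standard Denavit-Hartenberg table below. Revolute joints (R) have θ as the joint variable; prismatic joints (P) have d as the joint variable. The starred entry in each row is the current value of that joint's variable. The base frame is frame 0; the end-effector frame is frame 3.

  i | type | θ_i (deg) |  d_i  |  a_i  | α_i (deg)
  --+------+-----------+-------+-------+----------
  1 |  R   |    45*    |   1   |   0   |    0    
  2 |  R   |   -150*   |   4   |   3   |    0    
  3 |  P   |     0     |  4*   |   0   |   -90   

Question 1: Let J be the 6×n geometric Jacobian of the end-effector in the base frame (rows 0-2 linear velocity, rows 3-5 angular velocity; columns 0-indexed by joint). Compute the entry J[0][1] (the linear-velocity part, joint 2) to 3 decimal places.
axis z_1 = (0.0000,0.0000,1.0000); lever o_n−o_1 = (-0.7765,-2.8978,8.0000)
cross product → J_v[:, 1] = (2.8978,-0.7765,0.0000)
J_ω[:, 1] = z_1
entry J[0][1] = 2.8978

2.898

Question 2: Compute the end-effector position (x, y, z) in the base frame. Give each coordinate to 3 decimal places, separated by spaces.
after link 1: o_1 = (0.0000, 0.0000, 1.0000)
after link 2: o_2 = (-0.7765, -2.8978, 5.0000)
after link 3: o_3 = (-0.7765, -2.8978, 9.0000)

-0.776 -2.898 9.000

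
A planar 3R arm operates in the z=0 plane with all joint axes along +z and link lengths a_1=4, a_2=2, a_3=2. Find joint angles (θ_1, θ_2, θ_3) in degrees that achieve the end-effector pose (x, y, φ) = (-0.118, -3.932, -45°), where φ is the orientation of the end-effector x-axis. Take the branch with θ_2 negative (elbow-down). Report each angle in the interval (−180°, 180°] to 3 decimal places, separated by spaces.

-92.647 -134.997 -177.356

wrist centre = target − a_3·(cos φ, sin φ) = (-1.5322, -2.5178)
cos θ_2 = (8.6869−4²−2²)/(2·4·2) = -0.7071; θ_2 = -134.9968° (elbow-down)
β = atan2(-2.5178,-1.5322) = -121.3228°; ψ = atan2(-1.4143,2.5859) = -28.6757°
θ_1 = β − ψ = -92.6472°
θ_3 = φ − θ_1 − θ_2 = -177.3560° (wrapped to (-180°,180°])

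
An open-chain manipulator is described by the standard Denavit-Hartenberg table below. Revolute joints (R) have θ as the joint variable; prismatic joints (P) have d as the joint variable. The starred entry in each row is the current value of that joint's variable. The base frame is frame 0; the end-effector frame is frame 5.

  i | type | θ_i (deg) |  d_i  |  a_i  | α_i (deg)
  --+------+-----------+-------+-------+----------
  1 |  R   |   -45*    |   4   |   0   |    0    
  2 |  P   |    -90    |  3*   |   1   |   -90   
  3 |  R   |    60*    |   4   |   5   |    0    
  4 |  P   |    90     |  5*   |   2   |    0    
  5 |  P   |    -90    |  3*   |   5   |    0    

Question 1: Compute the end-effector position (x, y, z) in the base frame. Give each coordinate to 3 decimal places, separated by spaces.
after link 1: o_1 = (0.0000, 0.0000, 4.0000)
after link 2: o_2 = (-0.7071, -0.7071, 7.0000)
after link 3: o_3 = (0.3536, -5.3033, 2.6699)
after link 4: o_4 = (5.1138, -7.6141, 1.6699)
after link 5: o_5 = (5.4674, -11.5032, -2.6603)

5.467 -11.503 -2.660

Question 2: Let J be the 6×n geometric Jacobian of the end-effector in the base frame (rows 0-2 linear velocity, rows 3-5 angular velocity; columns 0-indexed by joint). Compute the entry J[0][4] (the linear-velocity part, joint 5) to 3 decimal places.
0.707

prismatic axis z_4 = (0.7071,-0.7071,0.0000)
J_v[:, 4] = z_4; J_ω[:, 4] = (0,0,0)
entry J[0][4] = 0.7071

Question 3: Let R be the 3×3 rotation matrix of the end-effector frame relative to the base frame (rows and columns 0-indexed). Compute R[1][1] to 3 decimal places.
End-effector y-axis (col 1 of R) = (0.6124,0.6124,-0.5000)
R[1][1] = 0.6124

0.612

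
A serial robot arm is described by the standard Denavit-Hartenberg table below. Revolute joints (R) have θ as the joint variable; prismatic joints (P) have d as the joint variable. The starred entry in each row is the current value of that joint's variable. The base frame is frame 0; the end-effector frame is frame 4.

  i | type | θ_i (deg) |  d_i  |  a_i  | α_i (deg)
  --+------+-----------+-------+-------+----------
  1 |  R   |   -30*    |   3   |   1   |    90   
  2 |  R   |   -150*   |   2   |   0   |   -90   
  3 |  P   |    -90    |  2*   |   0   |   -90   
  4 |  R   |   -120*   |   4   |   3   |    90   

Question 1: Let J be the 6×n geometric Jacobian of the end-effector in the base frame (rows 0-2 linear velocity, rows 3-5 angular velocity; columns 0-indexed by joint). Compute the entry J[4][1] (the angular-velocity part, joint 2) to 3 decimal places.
axis z_1 = (-0.5000,-0.8660,0.0000); lever o_n−o_1 = (-1.2590,0.1495,-5.9821)
cross product → J_v[:, 1] = (5.1806,-2.9910,-1.1651)
J_ω[:, 1] = z_1
entry J[4][1] = -0.8660

-0.866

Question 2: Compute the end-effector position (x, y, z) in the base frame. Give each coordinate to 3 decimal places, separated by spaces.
-0.393 -0.350 -2.982

after link 1: o_1 = (0.8660, -0.5000, 3.0000)
after link 2: o_2 = (-0.1340, -2.2321, 3.0000)
after link 3: o_3 = (0.7321, -2.7321, 1.2679)
after link 4: o_4 = (-0.3929, -0.3505, -2.9821)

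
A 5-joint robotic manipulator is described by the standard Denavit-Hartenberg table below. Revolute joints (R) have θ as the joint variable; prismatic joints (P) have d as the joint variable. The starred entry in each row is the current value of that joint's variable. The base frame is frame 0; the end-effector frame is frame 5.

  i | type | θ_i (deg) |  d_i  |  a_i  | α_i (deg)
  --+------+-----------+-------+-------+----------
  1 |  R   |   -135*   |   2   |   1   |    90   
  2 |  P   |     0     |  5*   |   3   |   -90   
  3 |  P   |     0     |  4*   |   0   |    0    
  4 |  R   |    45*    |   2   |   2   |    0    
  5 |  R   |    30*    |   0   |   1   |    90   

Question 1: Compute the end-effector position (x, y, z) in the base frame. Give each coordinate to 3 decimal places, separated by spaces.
after link 1: o_1 = (-0.7071, -0.7071, 2.0000)
after link 2: o_2 = (-6.3640, 0.7071, 2.0000)
after link 3: o_3 = (-6.3640, 0.7071, 6.0000)
after link 4: o_4 = (-6.3640, -1.2929, 8.0000)
after link 5: o_5 = (-5.8640, -2.1589, 8.0000)

-5.864 -2.159 8.000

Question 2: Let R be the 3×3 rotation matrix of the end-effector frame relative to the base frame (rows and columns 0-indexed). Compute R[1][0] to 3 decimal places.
-0.866

End-effector x-axis (col 0 of R) = (0.5000,-0.8660,0.0000)
R[1][0] = -0.8660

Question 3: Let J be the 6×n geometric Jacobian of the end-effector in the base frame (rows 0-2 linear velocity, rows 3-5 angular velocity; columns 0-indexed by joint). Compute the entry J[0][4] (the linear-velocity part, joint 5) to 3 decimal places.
0.866

axis z_4 = (0.0000,0.0000,1.0000); lever o_n−o_4 = (0.5000,-0.8660,0.0000)
cross product → J_v[:, 4] = (0.8660,0.5000,-0.0000)
J_ω[:, 4] = z_4
entry J[0][4] = 0.8660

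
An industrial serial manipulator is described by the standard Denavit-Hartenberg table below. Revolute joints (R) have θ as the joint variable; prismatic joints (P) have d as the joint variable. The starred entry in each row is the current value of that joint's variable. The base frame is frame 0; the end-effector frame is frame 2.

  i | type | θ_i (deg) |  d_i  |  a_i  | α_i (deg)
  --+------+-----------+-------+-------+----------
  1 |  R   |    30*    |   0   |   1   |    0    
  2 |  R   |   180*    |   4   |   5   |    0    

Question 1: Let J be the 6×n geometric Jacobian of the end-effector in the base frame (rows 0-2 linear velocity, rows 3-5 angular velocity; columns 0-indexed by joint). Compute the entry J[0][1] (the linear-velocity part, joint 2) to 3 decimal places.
2.500

axis z_1 = (0.0000,0.0000,1.0000); lever o_n−o_1 = (-4.3301,-2.5000,4.0000)
cross product → J_v[:, 1] = (2.5000,-4.3301,0.0000)
J_ω[:, 1] = z_1
entry J[0][1] = 2.5000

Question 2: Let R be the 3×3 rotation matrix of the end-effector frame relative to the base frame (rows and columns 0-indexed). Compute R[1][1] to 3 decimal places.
End-effector y-axis (col 1 of R) = (0.5000,-0.8660,0.0000)
R[1][1] = -0.8660

-0.866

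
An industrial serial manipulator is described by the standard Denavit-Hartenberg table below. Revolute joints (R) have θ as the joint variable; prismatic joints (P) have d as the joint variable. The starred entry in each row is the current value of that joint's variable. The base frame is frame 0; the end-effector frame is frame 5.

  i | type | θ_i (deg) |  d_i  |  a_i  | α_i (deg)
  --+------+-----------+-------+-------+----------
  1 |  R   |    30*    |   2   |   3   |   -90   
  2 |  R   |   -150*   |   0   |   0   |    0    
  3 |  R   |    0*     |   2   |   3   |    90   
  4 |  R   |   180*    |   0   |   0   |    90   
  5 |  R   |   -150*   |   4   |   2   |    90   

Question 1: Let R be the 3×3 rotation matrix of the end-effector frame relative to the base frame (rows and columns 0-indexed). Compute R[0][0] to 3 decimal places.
-0.433

End-effector x-axis (col 0 of R) = (-0.4330,-0.2500,0.8660)
R[0][0] = -0.4330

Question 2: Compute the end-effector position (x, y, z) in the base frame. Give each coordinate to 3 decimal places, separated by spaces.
-3.518 4.897 5.232

after link 1: o_1 = (2.5981, 1.5000, 2.0000)
after link 2: o_2 = (2.5981, 1.5000, 2.0000)
after link 3: o_3 = (-0.6519, 1.9330, 3.5000)
after link 4: o_4 = (-0.6519, 1.9330, 3.5000)
after link 5: o_5 = (-3.5179, 4.8971, 5.2321)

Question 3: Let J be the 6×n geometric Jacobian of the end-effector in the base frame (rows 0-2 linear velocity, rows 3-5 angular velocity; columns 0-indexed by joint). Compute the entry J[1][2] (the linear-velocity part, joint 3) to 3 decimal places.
1.616

axis z_2 = (-0.5000,0.8660,0.0000); lever o_n−o_2 = (-6.1160,3.3971,3.2321)
cross product → J_v[:, 2] = (2.7990,1.6160,3.5981)
J_ω[:, 2] = z_2
entry J[1][2] = 1.6160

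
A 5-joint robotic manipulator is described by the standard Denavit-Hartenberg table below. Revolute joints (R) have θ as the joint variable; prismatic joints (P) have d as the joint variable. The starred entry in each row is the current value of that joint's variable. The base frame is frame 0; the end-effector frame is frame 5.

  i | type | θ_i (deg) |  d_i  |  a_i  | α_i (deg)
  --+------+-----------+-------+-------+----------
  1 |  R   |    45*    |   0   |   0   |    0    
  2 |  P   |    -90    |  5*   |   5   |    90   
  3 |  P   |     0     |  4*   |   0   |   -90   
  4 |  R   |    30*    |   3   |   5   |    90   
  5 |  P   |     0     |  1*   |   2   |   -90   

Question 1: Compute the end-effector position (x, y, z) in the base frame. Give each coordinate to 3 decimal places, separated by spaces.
after link 1: o_1 = (0.0000, 0.0000, 0.0000)
after link 2: o_2 = (3.5355, -3.5355, 5.0000)
after link 3: o_3 = (0.7071, -6.3640, 5.0000)
after link 4: o_4 = (5.5367, -7.6581, 8.0000)
after link 5: o_5 = (7.2098, -9.1416, 8.0000)

7.210 -9.142 8.000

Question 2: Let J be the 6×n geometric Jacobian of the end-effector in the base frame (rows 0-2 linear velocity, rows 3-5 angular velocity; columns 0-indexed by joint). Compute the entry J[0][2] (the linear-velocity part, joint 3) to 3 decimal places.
prismatic axis z_2 = (-0.7071,-0.7071,0.0000)
J_v[:, 2] = z_2; J_ω[:, 2] = (0,0,0)
entry J[0][2] = -0.7071

-0.707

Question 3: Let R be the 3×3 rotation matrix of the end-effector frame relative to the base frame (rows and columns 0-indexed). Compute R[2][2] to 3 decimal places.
1.000

End-effector z-axis (col 2 of R) = (0.0000,0.0000,1.0000)
R[2][2] = 1.0000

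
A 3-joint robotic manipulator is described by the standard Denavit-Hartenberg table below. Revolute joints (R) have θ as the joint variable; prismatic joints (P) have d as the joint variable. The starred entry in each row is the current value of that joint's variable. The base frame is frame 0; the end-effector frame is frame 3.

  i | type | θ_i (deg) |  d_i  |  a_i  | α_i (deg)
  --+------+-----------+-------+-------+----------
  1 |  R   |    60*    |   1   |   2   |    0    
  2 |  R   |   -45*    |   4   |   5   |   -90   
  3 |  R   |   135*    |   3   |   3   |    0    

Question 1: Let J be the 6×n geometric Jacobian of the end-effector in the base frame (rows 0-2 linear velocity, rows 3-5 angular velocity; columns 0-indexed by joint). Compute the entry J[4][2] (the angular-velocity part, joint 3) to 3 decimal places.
0.966

axis z_2 = (-0.2588,0.9659,0.0000); lever o_n−o_2 = (-2.8255,2.3487,-2.1213)
cross product → J_v[:, 2] = (-2.0490,-0.5490,2.1213)
J_ω[:, 2] = z_2
entry J[4][2] = 0.9659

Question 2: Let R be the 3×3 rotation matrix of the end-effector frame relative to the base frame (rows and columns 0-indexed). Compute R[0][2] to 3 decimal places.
-0.259

End-effector z-axis (col 2 of R) = (-0.2588,0.9659,0.0000)
R[0][2] = -0.2588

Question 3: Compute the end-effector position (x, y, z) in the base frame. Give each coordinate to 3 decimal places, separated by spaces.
after link 1: o_1 = (1.0000, 1.7321, 1.0000)
after link 2: o_2 = (5.8296, 3.0261, 5.0000)
after link 3: o_3 = (3.0041, 5.3749, 2.8787)

3.004 5.375 2.879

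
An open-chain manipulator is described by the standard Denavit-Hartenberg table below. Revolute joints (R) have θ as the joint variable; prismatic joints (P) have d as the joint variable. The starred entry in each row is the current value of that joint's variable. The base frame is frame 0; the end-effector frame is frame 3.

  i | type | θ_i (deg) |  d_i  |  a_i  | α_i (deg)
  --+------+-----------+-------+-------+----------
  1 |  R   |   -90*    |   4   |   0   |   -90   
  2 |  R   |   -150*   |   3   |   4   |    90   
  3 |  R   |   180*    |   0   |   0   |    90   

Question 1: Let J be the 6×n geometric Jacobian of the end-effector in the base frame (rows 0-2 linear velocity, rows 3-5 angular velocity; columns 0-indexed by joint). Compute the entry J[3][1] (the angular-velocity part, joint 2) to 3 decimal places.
1.000

axis z_1 = (1.0000,0.0000,0.0000); lever o_n−o_1 = (3.0000,3.4641,2.0000)
cross product → J_v[:, 1] = (-0.0000,-2.0000,3.4641)
J_ω[:, 1] = z_1
entry J[3][1] = 1.0000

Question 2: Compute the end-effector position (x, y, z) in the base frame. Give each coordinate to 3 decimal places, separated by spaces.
after link 1: o_1 = (0.0000, 0.0000, 4.0000)
after link 2: o_2 = (3.0000, 3.4641, 6.0000)
after link 3: o_3 = (3.0000, 3.4641, 6.0000)

3.000 3.464 6.000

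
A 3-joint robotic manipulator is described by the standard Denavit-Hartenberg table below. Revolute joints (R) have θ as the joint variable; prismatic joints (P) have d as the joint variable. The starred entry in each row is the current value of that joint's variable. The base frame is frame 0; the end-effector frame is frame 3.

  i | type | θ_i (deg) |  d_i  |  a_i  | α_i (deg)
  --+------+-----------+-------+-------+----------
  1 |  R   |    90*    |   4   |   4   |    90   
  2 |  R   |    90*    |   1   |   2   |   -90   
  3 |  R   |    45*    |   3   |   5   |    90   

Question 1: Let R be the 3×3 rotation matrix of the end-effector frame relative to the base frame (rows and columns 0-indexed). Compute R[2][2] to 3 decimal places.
End-effector z-axis (col 2 of R) = (0.7071,-0.0000,0.7071)
R[2][2] = 0.7071

0.707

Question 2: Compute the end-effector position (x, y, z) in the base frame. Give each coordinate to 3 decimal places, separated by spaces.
-2.536 1.000 9.536

after link 1: o_1 = (0.0000, 4.0000, 4.0000)
after link 2: o_2 = (1.0000, 4.0000, 6.0000)
after link 3: o_3 = (-2.5355, 1.0000, 9.5355)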